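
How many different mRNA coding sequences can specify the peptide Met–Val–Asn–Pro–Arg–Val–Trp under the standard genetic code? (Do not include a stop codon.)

Met: 1 codon.
Val: 4 codons.
Asn: 2 codons.
Pro: 4 codons.
Arg: 6 codons.
Val: 4 codons.
Trp: 1 codon.
1 × 4 × 2 × 4 × 6 × 4 × 1 = 768.

768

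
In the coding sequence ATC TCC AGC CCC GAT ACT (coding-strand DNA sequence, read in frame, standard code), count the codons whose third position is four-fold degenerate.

3

Codon 1 ATC (Ile): third position 3-fold.
Codon 2 TCC (Ser): third position 4-fold.
Codon 3 AGC (Ser): third position 2-fold.
Codon 4 CCC (Pro): third position 4-fold.
Codon 5 GAT (Asp): third position 2-fold.
Codon 6 ACT (Thr): third position 4-fold.
Four-fold degenerate third positions: 3.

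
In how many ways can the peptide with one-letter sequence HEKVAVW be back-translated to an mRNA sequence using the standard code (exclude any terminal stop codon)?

His: 2 codons.
Glu: 2 codons.
Lys: 2 codons.
Val: 4 codons.
Ala: 4 codons.
Val: 4 codons.
Trp: 1 codon.
2 × 2 × 2 × 4 × 4 × 4 × 1 = 512.

512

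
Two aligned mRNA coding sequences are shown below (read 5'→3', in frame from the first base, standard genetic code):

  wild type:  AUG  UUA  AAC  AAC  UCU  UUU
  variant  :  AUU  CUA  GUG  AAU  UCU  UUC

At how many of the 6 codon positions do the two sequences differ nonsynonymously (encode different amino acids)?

2

Codon 1: AUG Met / AUU Ile — nonsynonymous.
Codon 2: UUA Leu / CUA Leu — synonymous.
Codon 3: AAC Asn / GUG Val — nonsynonymous.
Codon 4: AAC Asn / AAU Asn — synonymous.
Codon 5: UCU Ser / UCU Ser — identical.
Codon 6: UUU Phe / UUC Phe — synonymous.
Nonsynonymous differences: 2.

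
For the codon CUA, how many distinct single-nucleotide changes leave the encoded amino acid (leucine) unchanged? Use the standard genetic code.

Position 1: UUA → 1 synonymous.
Position 2: none → 0 synonymous.
Position 3: CUU, CUC, CUG → 3 synonymous.
Total: 1 + 0 + 3 = 4.

4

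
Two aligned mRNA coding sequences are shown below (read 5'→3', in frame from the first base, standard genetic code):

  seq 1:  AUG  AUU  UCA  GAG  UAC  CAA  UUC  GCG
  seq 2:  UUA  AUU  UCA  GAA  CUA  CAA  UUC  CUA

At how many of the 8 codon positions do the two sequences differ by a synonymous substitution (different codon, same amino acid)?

1

Codon 1: AUG Met / UUA Leu — nonsynonymous.
Codon 2: AUU Ile / AUU Ile — identical.
Codon 3: UCA Ser / UCA Ser — identical.
Codon 4: GAG Glu / GAA Glu — synonymous.
Codon 5: UAC Tyr / CUA Leu — nonsynonymous.
Codon 6: CAA Gln / CAA Gln — identical.
Codon 7: UUC Phe / UUC Phe — identical.
Codon 8: GCG Ala / CUA Leu — nonsynonymous.
Synonymous differences: 1.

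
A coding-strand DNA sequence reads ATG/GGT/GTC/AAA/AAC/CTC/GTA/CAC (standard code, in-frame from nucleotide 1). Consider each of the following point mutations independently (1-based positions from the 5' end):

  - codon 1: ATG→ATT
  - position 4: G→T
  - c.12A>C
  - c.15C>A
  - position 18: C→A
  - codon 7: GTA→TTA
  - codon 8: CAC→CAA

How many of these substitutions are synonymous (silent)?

Codon 1: ATG (Met) → ATT (Ile) — missense.
Codon 2: GGT (Gly) → TGT (Cys) — missense.
Codon 4: AAA (Lys) → AAC (Asn) — missense.
Codon 5: AAC (Asn) → AAA (Lys) — missense.
Codon 6: CTC (Leu) → CTA (Leu) — synonymous.
Codon 7: GTA (Val) → TTA (Leu) — missense.
Codon 8: CAC (His) → CAA (Gln) — missense.
Synonymous: 1 of 7.

1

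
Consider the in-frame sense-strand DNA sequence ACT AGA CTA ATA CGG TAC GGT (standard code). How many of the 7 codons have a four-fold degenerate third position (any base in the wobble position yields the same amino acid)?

Codon 1 ACT (Thr): third position 4-fold.
Codon 2 AGA (Arg): third position 2-fold.
Codon 3 CTA (Leu): third position 4-fold.
Codon 4 ATA (Ile): third position 3-fold.
Codon 5 CGG (Arg): third position 4-fold.
Codon 6 TAC (Tyr): third position 2-fold.
Codon 7 GGT (Gly): third position 4-fold.
Four-fold degenerate third positions: 4.

4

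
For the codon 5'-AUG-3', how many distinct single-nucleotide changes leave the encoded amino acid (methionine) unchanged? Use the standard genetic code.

0

Position 1: none → 0 synonymous.
Position 2: none → 0 synonymous.
Position 3: none → 0 synonymous.
Total: 0 + 0 + 0 = 0.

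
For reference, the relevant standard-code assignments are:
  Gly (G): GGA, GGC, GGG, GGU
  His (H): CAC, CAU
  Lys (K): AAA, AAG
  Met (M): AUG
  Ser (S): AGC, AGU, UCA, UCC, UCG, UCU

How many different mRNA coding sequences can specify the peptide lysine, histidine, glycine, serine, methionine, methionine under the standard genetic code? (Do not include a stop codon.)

Lys: 2 codons.
His: 2 codons.
Gly: 4 codons.
Ser: 6 codons.
Met: 1 codon.
Met: 1 codon.
2 × 2 × 4 × 6 × 1 × 1 = 96.

96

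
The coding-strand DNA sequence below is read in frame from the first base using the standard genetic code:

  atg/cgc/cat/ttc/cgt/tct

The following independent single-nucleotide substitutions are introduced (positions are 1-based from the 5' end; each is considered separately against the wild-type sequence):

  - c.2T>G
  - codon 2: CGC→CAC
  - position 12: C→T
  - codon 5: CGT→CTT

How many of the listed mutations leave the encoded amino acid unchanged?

1

Codon 1: ATG (Met) → AGG (Arg) — missense.
Codon 2: CGC (Arg) → CAC (His) — missense.
Codon 4: TTC (Phe) → TTT (Phe) — synonymous.
Codon 5: CGT (Arg) → CTT (Leu) — missense.
Synonymous: 1 of 4.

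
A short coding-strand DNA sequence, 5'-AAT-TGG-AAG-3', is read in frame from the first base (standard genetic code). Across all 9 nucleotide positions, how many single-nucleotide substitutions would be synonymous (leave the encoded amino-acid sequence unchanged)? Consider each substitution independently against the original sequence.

Codon 1 (AAT, Asn): 1 synonymous substitution.
Codon 2 (TGG, Trp): 0 synonymous substitutions.
Codon 3 (AAG, Lys): 1 synonymous substitution.
Total: 1 + 0 + 1 = 2.

2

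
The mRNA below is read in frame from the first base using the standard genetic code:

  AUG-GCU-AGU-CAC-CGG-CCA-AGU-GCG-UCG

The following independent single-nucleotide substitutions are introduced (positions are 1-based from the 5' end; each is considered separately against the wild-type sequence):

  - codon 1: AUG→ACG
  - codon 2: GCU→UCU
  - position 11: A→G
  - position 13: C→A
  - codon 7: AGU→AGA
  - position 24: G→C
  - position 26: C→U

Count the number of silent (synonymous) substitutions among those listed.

Codon 1: AUG (Met) → ACG (Thr) — missense.
Codon 2: GCU (Ala) → UCU (Ser) — missense.
Codon 4: CAC (His) → CGC (Arg) — missense.
Codon 5: CGG (Arg) → AGG (Arg) — synonymous.
Codon 7: AGU (Ser) → AGA (Arg) — missense.
Codon 8: GCG (Ala) → GCC (Ala) — synonymous.
Codon 9: UCG (Ser) → UUG (Leu) — missense.
Synonymous: 2 of 7.

2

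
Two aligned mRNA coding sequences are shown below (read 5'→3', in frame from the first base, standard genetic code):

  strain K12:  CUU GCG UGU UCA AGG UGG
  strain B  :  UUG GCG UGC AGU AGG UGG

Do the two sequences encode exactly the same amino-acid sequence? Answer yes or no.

yes

Codon 1: CUU Leu / UUG Leu — synonymous.
Codon 2: GCG Ala / GCG Ala — identical.
Codon 3: UGU Cys / UGC Cys — synonymous.
Codon 4: UCA Ser / AGU Ser — synonymous.
Codon 5: AGG Arg / AGG Arg — identical.
Codon 6: UGG Trp / UGG Trp — identical.
Nonsynonymous differences: 0 → same protein.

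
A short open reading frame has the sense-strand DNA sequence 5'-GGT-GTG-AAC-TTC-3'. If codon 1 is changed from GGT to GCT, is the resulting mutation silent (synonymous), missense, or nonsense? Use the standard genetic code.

Position 2 falls in codon 1: GGT → Gly.
After the substitution the codon is GCT → Ala.
Gly ≠ Ala, so this is a missense mutation.

missense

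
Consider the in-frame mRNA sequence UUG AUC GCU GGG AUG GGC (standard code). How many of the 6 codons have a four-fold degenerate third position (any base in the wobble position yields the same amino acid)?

3

Codon 1 UUG (Leu): third position 2-fold.
Codon 2 AUC (Ile): third position 3-fold.
Codon 3 GCU (Ala): third position 4-fold.
Codon 4 GGG (Gly): third position 4-fold.
Codon 5 AUG (Met): third position 1-fold.
Codon 6 GGC (Gly): third position 4-fold.
Four-fold degenerate third positions: 3.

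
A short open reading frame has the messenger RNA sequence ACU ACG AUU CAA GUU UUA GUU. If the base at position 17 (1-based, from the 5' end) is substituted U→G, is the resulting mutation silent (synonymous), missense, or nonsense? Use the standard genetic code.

Position 17 falls in codon 6: UUA → Leu.
After the substitution the codon is UGA → Stop.
The new codon is a stop codon, so this is a nonsense mutation.

nonsense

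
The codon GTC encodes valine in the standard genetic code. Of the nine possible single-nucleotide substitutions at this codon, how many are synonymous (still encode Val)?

3

Position 1: none → 0 synonymous.
Position 2: none → 0 synonymous.
Position 3: GTT, GTA, GTG → 3 synonymous.
Total: 0 + 0 + 3 = 3.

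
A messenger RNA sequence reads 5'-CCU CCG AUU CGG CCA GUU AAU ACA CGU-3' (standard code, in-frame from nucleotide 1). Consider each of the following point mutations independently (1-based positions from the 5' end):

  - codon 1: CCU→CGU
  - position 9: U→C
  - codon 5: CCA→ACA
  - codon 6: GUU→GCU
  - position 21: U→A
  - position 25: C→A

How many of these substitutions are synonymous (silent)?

1

Codon 1: CCU (Pro) → CGU (Arg) — missense.
Codon 3: AUU (Ile) → AUC (Ile) — synonymous.
Codon 5: CCA (Pro) → ACA (Thr) — missense.
Codon 6: GUU (Val) → GCU (Ala) — missense.
Codon 7: AAU (Asn) → AAA (Lys) — missense.
Codon 9: CGU (Arg) → AGU (Ser) — missense.
Synonymous: 1 of 6.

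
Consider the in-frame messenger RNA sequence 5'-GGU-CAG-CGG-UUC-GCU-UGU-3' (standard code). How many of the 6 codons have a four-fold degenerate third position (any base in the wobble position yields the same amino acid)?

3

Codon 1 GGU (Gly): third position 4-fold.
Codon 2 CAG (Gln): third position 2-fold.
Codon 3 CGG (Arg): third position 4-fold.
Codon 4 UUC (Phe): third position 2-fold.
Codon 5 GCU (Ala): third position 4-fold.
Codon 6 UGU (Cys): third position 2-fold.
Four-fold degenerate third positions: 3.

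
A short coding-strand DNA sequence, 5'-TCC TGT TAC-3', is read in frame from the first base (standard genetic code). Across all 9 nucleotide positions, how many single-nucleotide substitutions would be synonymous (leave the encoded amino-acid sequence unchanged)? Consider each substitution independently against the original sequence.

5

Codon 1 (TCC, Ser): 3 synonymous substitutions.
Codon 2 (TGT, Cys): 1 synonymous substitution.
Codon 3 (TAC, Tyr): 1 synonymous substitution.
Total: 3 + 1 + 1 = 5.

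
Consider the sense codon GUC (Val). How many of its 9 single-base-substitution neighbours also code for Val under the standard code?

3

Position 1: none → 0 synonymous.
Position 2: none → 0 synonymous.
Position 3: GUU, GUA, GUG → 3 synonymous.
Total: 0 + 0 + 3 = 3.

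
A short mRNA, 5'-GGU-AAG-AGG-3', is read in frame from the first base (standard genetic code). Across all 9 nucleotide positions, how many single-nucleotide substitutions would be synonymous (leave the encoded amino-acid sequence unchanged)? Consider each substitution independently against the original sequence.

6

Codon 1 (GGU, Gly): 3 synonymous substitutions.
Codon 2 (AAG, Lys): 1 synonymous substitution.
Codon 3 (AGG, Arg): 2 synonymous substitutions.
Total: 3 + 1 + 2 = 6.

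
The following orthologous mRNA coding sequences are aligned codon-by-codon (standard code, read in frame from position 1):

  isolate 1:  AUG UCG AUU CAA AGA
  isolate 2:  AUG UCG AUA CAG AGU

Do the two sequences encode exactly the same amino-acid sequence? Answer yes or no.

no

Codon 1: AUG Met / AUG Met — identical.
Codon 2: UCG Ser / UCG Ser — identical.
Codon 3: AUU Ile / AUA Ile — synonymous.
Codon 4: CAA Gln / CAG Gln — synonymous.
Codon 5: AGA Arg / AGU Ser — nonsynonymous.
Nonsynonymous differences: 1 → different protein.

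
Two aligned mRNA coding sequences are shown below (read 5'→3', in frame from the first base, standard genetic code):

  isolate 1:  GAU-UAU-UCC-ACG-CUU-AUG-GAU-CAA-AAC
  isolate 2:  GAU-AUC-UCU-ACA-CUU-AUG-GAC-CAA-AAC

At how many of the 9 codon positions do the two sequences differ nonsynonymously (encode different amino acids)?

1

Codon 1: GAU Asp / GAU Asp — identical.
Codon 2: UAU Tyr / AUC Ile — nonsynonymous.
Codon 3: UCC Ser / UCU Ser — synonymous.
Codon 4: ACG Thr / ACA Thr — synonymous.
Codon 5: CUU Leu / CUU Leu — identical.
Codon 6: AUG Met / AUG Met — identical.
Codon 7: GAU Asp / GAC Asp — synonymous.
Codon 8: CAA Gln / CAA Gln — identical.
Codon 9: AAC Asn / AAC Asn — identical.
Nonsynonymous differences: 1.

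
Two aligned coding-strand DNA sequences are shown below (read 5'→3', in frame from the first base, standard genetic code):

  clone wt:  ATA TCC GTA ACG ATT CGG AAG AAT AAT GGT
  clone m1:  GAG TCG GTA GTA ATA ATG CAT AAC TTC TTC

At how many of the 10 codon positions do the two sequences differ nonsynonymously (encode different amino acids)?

6

Codon 1: ATA Ile / GAG Glu — nonsynonymous.
Codon 2: TCC Ser / TCG Ser — synonymous.
Codon 3: GTA Val / GTA Val — identical.
Codon 4: ACG Thr / GTA Val — nonsynonymous.
Codon 5: ATT Ile / ATA Ile — synonymous.
Codon 6: CGG Arg / ATG Met — nonsynonymous.
Codon 7: AAG Lys / CAT His — nonsynonymous.
Codon 8: AAT Asn / AAC Asn — synonymous.
Codon 9: AAT Asn / TTC Phe — nonsynonymous.
Codon 10: GGT Gly / TTC Phe — nonsynonymous.
Nonsynonymous differences: 6.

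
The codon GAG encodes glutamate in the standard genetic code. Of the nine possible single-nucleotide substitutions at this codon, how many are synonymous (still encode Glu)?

Position 1: none → 0 synonymous.
Position 2: none → 0 synonymous.
Position 3: GAA → 1 synonymous.
Total: 0 + 0 + 1 = 1.

1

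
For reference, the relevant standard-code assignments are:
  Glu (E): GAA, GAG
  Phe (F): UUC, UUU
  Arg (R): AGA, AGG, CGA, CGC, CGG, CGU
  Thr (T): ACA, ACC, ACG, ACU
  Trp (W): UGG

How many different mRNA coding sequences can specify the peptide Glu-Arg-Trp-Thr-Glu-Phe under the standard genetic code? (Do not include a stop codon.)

Glu: 2 codons.
Arg: 6 codons.
Trp: 1 codon.
Thr: 4 codons.
Glu: 2 codons.
Phe: 2 codons.
2 × 6 × 1 × 4 × 2 × 2 = 192.

192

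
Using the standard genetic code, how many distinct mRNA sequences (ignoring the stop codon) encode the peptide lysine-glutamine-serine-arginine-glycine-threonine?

2304

Lys: 2 codons.
Gln: 2 codons.
Ser: 6 codons.
Arg: 6 codons.
Gly: 4 codons.
Thr: 4 codons.
2 × 2 × 6 × 6 × 4 × 4 = 2304.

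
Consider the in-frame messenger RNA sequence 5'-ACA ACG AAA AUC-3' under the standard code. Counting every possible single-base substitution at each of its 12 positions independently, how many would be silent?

Codon 1 (ACA, Thr): 3 synonymous substitutions.
Codon 2 (ACG, Thr): 3 synonymous substitutions.
Codon 3 (AAA, Lys): 1 synonymous substitution.
Codon 4 (AUC, Ile): 2 synonymous substitutions.
Total: 3 + 3 + 1 + 2 = 9.

9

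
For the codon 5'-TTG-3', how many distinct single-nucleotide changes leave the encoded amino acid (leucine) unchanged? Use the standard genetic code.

Position 1: CTG → 1 synonymous.
Position 2: none → 0 synonymous.
Position 3: TTA → 1 synonymous.
Total: 1 + 0 + 1 = 2.

2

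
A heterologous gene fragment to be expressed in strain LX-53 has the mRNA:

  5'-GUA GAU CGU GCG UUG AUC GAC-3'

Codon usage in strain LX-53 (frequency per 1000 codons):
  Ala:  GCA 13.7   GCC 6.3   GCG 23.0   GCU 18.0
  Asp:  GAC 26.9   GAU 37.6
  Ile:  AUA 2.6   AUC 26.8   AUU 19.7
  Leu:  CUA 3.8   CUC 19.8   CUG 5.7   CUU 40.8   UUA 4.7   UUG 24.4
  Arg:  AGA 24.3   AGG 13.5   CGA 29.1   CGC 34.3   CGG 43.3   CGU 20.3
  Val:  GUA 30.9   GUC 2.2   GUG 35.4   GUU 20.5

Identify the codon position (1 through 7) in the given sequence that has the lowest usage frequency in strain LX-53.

3

Codon 1 GUA (Val): 30.9 per 1000.
Codon 2 GAU (Asp): 37.6 per 1000.
Codon 3 CGU (Arg): 20.3 per 1000.
Codon 4 GCG (Ala): 23.0 per 1000.
Codon 5 UUG (Leu): 24.4 per 1000.
Codon 6 AUC (Ile): 26.8 per 1000.
Codon 7 GAC (Asp): 26.9 per 1000.
Lowest frequency is 20.3 at codon 3.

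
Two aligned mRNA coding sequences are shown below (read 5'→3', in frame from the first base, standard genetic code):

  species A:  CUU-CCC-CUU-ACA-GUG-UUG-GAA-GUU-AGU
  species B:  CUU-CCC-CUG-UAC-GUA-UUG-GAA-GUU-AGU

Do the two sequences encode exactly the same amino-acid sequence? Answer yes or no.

no

Codon 1: CUU Leu / CUU Leu — identical.
Codon 2: CCC Pro / CCC Pro — identical.
Codon 3: CUU Leu / CUG Leu — synonymous.
Codon 4: ACA Thr / UAC Tyr — nonsynonymous.
Codon 5: GUG Val / GUA Val — synonymous.
Codon 6: UUG Leu / UUG Leu — identical.
Codon 7: GAA Glu / GAA Glu — identical.
Codon 8: GUU Val / GUU Val — identical.
Codon 9: AGU Ser / AGU Ser — identical.
Nonsynonymous differences: 1 → different protein.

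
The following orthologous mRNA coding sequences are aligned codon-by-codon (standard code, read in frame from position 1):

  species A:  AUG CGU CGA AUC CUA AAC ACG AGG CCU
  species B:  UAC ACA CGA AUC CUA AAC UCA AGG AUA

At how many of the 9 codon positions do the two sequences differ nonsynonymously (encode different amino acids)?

4

Codon 1: AUG Met / UAC Tyr — nonsynonymous.
Codon 2: CGU Arg / ACA Thr — nonsynonymous.
Codon 3: CGA Arg / CGA Arg — identical.
Codon 4: AUC Ile / AUC Ile — identical.
Codon 5: CUA Leu / CUA Leu — identical.
Codon 6: AAC Asn / AAC Asn — identical.
Codon 7: ACG Thr / UCA Ser — nonsynonymous.
Codon 8: AGG Arg / AGG Arg — identical.
Codon 9: CCU Pro / AUA Ile — nonsynonymous.
Nonsynonymous differences: 4.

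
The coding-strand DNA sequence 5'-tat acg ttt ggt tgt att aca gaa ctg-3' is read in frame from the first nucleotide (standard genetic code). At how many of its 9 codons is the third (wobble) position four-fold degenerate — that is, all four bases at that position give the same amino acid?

4

Codon 1 TAT (Tyr): third position 2-fold.
Codon 2 ACG (Thr): third position 4-fold.
Codon 3 TTT (Phe): third position 2-fold.
Codon 4 GGT (Gly): third position 4-fold.
Codon 5 TGT (Cys): third position 2-fold.
Codon 6 ATT (Ile): third position 3-fold.
Codon 7 ACA (Thr): third position 4-fold.
Codon 8 GAA (Glu): third position 2-fold.
Codon 9 CTG (Leu): third position 4-fold.
Four-fold degenerate third positions: 4.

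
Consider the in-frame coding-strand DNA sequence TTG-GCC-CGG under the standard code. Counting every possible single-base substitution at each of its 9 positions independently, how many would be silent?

9

Codon 1 (TTG, Leu): 2 synonymous substitutions.
Codon 2 (GCC, Ala): 3 synonymous substitutions.
Codon 3 (CGG, Arg): 4 synonymous substitutions.
Total: 2 + 3 + 4 = 9.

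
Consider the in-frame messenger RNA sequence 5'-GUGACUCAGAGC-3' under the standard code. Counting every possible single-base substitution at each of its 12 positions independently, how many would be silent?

Codon 1 (GUG, Val): 3 synonymous substitutions.
Codon 2 (ACU, Thr): 3 synonymous substitutions.
Codon 3 (CAG, Gln): 1 synonymous substitution.
Codon 4 (AGC, Ser): 1 synonymous substitution.
Total: 3 + 3 + 1 + 1 = 8.

8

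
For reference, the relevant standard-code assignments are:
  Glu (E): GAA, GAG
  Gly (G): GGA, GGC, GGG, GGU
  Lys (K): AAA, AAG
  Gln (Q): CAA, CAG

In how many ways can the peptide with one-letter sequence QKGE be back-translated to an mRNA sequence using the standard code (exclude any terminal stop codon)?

Gln: 2 codons.
Lys: 2 codons.
Gly: 4 codons.
Glu: 2 codons.
2 × 2 × 4 × 2 = 32.

32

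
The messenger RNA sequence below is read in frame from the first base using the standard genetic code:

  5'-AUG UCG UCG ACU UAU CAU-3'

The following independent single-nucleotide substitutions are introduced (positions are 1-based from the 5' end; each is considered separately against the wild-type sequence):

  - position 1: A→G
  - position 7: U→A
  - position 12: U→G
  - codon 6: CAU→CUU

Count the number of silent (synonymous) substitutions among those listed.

1

Codon 1: AUG (Met) → GUG (Val) — missense.
Codon 3: UCG (Ser) → ACG (Thr) — missense.
Codon 4: ACU (Thr) → ACG (Thr) — synonymous.
Codon 6: CAU (His) → CUU (Leu) — missense.
Synonymous: 1 of 4.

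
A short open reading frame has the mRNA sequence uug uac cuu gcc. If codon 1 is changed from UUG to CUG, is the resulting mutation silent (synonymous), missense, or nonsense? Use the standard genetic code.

silent

Position 1 falls in codon 1: UUG → Leu.
After the substitution the codon is CUG → Leu.
Both encode Leu, so the change is synonymous.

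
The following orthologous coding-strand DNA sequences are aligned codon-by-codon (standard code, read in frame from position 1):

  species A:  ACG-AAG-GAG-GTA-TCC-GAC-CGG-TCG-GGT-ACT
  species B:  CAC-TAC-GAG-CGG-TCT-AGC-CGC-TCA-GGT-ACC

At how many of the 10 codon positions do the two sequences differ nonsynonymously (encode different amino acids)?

Codon 1: ACG Thr / CAC His — nonsynonymous.
Codon 2: AAG Lys / TAC Tyr — nonsynonymous.
Codon 3: GAG Glu / GAG Glu — identical.
Codon 4: GTA Val / CGG Arg — nonsynonymous.
Codon 5: TCC Ser / TCT Ser — synonymous.
Codon 6: GAC Asp / AGC Ser — nonsynonymous.
Codon 7: CGG Arg / CGC Arg — synonymous.
Codon 8: TCG Ser / TCA Ser — synonymous.
Codon 9: GGT Gly / GGT Gly — identical.
Codon 10: ACT Thr / ACC Thr — synonymous.
Nonsynonymous differences: 4.

4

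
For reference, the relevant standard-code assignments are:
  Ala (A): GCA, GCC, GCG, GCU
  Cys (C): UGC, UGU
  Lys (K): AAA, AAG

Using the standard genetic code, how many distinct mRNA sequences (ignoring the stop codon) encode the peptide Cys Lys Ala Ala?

Cys: 2 codons.
Lys: 2 codons.
Ala: 4 codons.
Ala: 4 codons.
2 × 2 × 4 × 4 = 64.

64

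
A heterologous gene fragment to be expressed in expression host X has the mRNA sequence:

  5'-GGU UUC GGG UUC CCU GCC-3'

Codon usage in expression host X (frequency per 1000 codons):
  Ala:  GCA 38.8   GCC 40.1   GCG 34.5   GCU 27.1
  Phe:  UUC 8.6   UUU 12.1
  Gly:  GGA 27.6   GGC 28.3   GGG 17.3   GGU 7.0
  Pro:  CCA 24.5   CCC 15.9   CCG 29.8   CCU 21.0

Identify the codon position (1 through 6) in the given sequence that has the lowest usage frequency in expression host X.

Codon 1 GGU (Gly): 7.0 per 1000.
Codon 2 UUC (Phe): 8.6 per 1000.
Codon 3 GGG (Gly): 17.3 per 1000.
Codon 4 UUC (Phe): 8.6 per 1000.
Codon 5 CCU (Pro): 21.0 per 1000.
Codon 6 GCC (Ala): 40.1 per 1000.
Lowest frequency is 7.0 at codon 1.

1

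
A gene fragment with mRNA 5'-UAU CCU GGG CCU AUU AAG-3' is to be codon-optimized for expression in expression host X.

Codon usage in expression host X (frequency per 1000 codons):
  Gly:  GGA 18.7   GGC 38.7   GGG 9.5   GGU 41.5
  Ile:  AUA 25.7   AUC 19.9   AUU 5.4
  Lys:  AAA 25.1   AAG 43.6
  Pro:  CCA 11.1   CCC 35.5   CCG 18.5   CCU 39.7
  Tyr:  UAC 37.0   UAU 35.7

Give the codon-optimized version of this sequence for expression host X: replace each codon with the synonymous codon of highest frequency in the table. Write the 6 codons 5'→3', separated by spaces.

Codon 1 (Tyr): best is UAC at 37.0.
Codon 2 (Pro): best is CCU at 39.7.
Codon 3 (Gly): best is GGU at 41.5.
Codon 4 (Pro): best is CCU at 39.7.
Codon 5 (Ile): best is AUA at 25.7.
Codon 6 (Lys): best is AAG at 43.6.

UAC CCU GGU CCU AUA AAG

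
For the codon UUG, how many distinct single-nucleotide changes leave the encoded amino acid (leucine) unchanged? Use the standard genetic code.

Position 1: CUG → 1 synonymous.
Position 2: none → 0 synonymous.
Position 3: UUA → 1 synonymous.
Total: 1 + 0 + 1 = 2.

2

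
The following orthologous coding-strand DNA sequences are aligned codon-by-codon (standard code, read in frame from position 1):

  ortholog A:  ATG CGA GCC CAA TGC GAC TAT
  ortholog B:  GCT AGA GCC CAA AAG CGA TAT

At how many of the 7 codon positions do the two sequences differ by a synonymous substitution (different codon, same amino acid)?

Codon 1: ATG Met / GCT Ala — nonsynonymous.
Codon 2: CGA Arg / AGA Arg — synonymous.
Codon 3: GCC Ala / GCC Ala — identical.
Codon 4: CAA Gln / CAA Gln — identical.
Codon 5: TGC Cys / AAG Lys — nonsynonymous.
Codon 6: GAC Asp / CGA Arg — nonsynonymous.
Codon 7: TAT Tyr / TAT Tyr — identical.
Synonymous differences: 1.

1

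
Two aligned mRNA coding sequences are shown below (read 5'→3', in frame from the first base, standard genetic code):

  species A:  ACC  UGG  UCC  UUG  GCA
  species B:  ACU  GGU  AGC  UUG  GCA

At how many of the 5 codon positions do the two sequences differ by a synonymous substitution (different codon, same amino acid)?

Codon 1: ACC Thr / ACU Thr — synonymous.
Codon 2: UGG Trp / GGU Gly — nonsynonymous.
Codon 3: UCC Ser / AGC Ser — synonymous.
Codon 4: UUG Leu / UUG Leu — identical.
Codon 5: GCA Ala / GCA Ala — identical.
Synonymous differences: 2.

2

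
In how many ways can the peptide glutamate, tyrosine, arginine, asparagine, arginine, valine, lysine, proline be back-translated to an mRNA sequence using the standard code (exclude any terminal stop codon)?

9216

Glu: 2 codons.
Tyr: 2 codons.
Arg: 6 codons.
Asn: 2 codons.
Arg: 6 codons.
Val: 4 codons.
Lys: 2 codons.
Pro: 4 codons.
2 × 2 × 6 × 2 × 6 × 4 × 2 × 4 = 9216.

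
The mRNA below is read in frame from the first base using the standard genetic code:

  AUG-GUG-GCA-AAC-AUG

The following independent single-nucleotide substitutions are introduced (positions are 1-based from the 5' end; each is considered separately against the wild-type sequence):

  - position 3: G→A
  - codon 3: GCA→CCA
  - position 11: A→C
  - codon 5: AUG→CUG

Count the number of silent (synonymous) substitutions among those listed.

0

Codon 1: AUG (Met) → AUA (Ile) — missense.
Codon 3: GCA (Ala) → CCA (Pro) — missense.
Codon 4: AAC (Asn) → ACC (Thr) — missense.
Codon 5: AUG (Met) → CUG (Leu) — missense.
Synonymous: 0 of 4.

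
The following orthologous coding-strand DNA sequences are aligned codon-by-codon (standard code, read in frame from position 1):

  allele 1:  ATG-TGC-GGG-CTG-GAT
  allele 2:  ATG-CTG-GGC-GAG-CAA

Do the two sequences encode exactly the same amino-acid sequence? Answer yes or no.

no

Codon 1: ATG Met / ATG Met — identical.
Codon 2: TGC Cys / CTG Leu — nonsynonymous.
Codon 3: GGG Gly / GGC Gly — synonymous.
Codon 4: CTG Leu / GAG Glu — nonsynonymous.
Codon 5: GAT Asp / CAA Gln — nonsynonymous.
Nonsynonymous differences: 3 → different protein.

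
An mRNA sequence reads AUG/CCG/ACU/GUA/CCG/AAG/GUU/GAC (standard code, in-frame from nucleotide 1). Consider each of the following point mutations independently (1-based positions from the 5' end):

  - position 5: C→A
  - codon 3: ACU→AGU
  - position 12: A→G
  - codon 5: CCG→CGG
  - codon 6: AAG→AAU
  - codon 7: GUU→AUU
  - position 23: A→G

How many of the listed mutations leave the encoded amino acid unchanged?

Codon 2: CCG (Pro) → CAG (Gln) — missense.
Codon 3: ACU (Thr) → AGU (Ser) — missense.
Codon 4: GUA (Val) → GUG (Val) — synonymous.
Codon 5: CCG (Pro) → CGG (Arg) — missense.
Codon 6: AAG (Lys) → AAU (Asn) — missense.
Codon 7: GUU (Val) → AUU (Ile) — missense.
Codon 8: GAC (Asp) → GGC (Gly) — missense.
Synonymous: 1 of 7.

1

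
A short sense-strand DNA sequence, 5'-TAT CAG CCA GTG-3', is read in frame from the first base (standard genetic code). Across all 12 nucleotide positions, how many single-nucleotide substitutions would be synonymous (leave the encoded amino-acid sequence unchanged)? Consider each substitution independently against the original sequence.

Codon 1 (TAT, Tyr): 1 synonymous substitution.
Codon 2 (CAG, Gln): 1 synonymous substitution.
Codon 3 (CCA, Pro): 3 synonymous substitutions.
Codon 4 (GTG, Val): 3 synonymous substitutions.
Total: 1 + 1 + 3 + 3 = 8.

8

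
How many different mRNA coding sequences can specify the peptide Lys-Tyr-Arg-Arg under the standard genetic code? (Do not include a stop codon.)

Lys: 2 codons.
Tyr: 2 codons.
Arg: 6 codons.
Arg: 6 codons.
2 × 2 × 6 × 6 = 144.

144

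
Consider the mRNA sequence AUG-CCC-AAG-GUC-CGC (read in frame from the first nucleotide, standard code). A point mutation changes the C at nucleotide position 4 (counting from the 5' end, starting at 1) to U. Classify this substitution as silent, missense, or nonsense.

Position 4 falls in codon 2: CCC → Pro.
After the substitution the codon is UCC → Ser.
Pro ≠ Ser, so this is a missense mutation.

missense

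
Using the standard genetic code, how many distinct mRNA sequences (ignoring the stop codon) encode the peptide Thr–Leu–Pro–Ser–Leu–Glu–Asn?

Thr: 4 codons.
Leu: 6 codons.
Pro: 4 codons.
Ser: 6 codons.
Leu: 6 codons.
Glu: 2 codons.
Asn: 2 codons.
4 × 6 × 4 × 6 × 6 × 2 × 2 = 13824.

13824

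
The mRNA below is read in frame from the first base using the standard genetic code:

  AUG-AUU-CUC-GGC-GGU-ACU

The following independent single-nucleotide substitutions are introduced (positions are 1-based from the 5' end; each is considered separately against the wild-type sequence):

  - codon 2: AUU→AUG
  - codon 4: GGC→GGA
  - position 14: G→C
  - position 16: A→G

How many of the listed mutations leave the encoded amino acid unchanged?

1

Codon 2: AUU (Ile) → AUG (Met) — missense.
Codon 4: GGC (Gly) → GGA (Gly) — synonymous.
Codon 5: GGU (Gly) → GCU (Ala) — missense.
Codon 6: ACU (Thr) → GCU (Ala) — missense.
Synonymous: 1 of 4.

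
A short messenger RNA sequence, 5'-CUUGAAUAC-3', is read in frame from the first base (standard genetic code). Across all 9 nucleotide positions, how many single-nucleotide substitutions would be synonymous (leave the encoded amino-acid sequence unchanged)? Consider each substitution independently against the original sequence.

Codon 1 (CUU, Leu): 3 synonymous substitutions.
Codon 2 (GAA, Glu): 1 synonymous substitution.
Codon 3 (UAC, Tyr): 1 synonymous substitution.
Total: 3 + 1 + 1 = 5.

5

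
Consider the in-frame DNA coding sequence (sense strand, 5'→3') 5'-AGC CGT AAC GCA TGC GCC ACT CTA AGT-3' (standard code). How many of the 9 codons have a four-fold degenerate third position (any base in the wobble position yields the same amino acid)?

Codon 1 AGC (Ser): third position 2-fold.
Codon 2 CGT (Arg): third position 4-fold.
Codon 3 AAC (Asn): third position 2-fold.
Codon 4 GCA (Ala): third position 4-fold.
Codon 5 TGC (Cys): third position 2-fold.
Codon 6 GCC (Ala): third position 4-fold.
Codon 7 ACT (Thr): third position 4-fold.
Codon 8 CTA (Leu): third position 4-fold.
Codon 9 AGT (Ser): third position 2-fold.
Four-fold degenerate third positions: 5.

5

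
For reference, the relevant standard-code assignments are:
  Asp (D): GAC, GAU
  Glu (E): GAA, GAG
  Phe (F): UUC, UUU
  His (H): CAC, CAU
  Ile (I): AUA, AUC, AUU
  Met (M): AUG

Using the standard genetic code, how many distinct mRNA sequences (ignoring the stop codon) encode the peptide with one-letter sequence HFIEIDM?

144

His: 2 codons.
Phe: 2 codons.
Ile: 3 codons.
Glu: 2 codons.
Ile: 3 codons.
Asp: 2 codons.
Met: 1 codon.
2 × 2 × 3 × 2 × 3 × 2 × 1 = 144.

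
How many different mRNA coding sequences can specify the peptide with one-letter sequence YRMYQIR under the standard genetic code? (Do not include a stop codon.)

Tyr: 2 codons.
Arg: 6 codons.
Met: 1 codon.
Tyr: 2 codons.
Gln: 2 codons.
Ile: 3 codons.
Arg: 6 codons.
2 × 6 × 1 × 2 × 2 × 3 × 6 = 864.

864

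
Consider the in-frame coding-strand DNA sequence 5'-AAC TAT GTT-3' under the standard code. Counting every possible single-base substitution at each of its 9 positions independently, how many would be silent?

5

Codon 1 (AAC, Asn): 1 synonymous substitution.
Codon 2 (TAT, Tyr): 1 synonymous substitution.
Codon 3 (GTT, Val): 3 synonymous substitutions.
Total: 1 + 1 + 3 = 5.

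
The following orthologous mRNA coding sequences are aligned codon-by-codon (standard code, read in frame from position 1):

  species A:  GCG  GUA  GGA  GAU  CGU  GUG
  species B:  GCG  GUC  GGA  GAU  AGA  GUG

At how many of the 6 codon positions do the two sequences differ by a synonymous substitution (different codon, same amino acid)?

2

Codon 1: GCG Ala / GCG Ala — identical.
Codon 2: GUA Val / GUC Val — synonymous.
Codon 3: GGA Gly / GGA Gly — identical.
Codon 4: GAU Asp / GAU Asp — identical.
Codon 5: CGU Arg / AGA Arg — synonymous.
Codon 6: GUG Val / GUG Val — identical.
Synonymous differences: 2.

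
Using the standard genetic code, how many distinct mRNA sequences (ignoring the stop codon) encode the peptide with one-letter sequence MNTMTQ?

Met: 1 codon.
Asn: 2 codons.
Thr: 4 codons.
Met: 1 codon.
Thr: 4 codons.
Gln: 2 codons.
1 × 2 × 4 × 1 × 4 × 2 = 64.

64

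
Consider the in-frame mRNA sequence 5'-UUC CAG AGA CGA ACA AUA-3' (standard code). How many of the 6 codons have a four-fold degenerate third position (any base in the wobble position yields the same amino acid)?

Codon 1 UUC (Phe): third position 2-fold.
Codon 2 CAG (Gln): third position 2-fold.
Codon 3 AGA (Arg): third position 2-fold.
Codon 4 CGA (Arg): third position 4-fold.
Codon 5 ACA (Thr): third position 4-fold.
Codon 6 AUA (Ile): third position 3-fold.
Four-fold degenerate third positions: 2.

2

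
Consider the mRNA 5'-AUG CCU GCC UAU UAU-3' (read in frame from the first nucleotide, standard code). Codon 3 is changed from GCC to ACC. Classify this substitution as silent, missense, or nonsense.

Position 7 falls in codon 3: GCC → Ala.
After the substitution the codon is ACC → Thr.
Ala ≠ Thr, so this is a missense mutation.

missense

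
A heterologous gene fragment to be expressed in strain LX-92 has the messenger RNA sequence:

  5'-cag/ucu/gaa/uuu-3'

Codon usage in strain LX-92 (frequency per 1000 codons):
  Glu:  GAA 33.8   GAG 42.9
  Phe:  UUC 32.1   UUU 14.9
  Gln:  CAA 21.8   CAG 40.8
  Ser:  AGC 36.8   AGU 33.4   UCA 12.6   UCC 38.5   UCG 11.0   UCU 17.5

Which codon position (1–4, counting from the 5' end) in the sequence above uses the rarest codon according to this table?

4

Codon 1 CAG (Gln): 40.8 per 1000.
Codon 2 UCU (Ser): 17.5 per 1000.
Codon 3 GAA (Glu): 33.8 per 1000.
Codon 4 UUU (Phe): 14.9 per 1000.
Lowest frequency is 14.9 at codon 4.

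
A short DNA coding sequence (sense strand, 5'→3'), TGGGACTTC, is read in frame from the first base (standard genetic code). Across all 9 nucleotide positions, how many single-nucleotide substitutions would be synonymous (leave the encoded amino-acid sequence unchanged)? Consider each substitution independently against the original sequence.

2

Codon 1 (TGG, Trp): 0 synonymous substitutions.
Codon 2 (GAC, Asp): 1 synonymous substitution.
Codon 3 (TTC, Phe): 1 synonymous substitution.
Total: 0 + 1 + 1 = 2.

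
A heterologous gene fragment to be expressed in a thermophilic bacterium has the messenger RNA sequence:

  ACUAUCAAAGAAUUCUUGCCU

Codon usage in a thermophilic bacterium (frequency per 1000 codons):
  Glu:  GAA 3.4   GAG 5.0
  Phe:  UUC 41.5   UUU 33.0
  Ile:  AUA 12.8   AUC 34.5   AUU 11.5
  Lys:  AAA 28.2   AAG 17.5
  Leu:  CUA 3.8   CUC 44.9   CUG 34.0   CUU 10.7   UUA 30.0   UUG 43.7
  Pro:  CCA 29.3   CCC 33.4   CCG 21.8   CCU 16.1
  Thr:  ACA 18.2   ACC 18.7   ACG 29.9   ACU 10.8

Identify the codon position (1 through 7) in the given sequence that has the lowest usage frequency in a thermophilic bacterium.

Codon 1 ACU (Thr): 10.8 per 1000.
Codon 2 AUC (Ile): 34.5 per 1000.
Codon 3 AAA (Lys): 28.2 per 1000.
Codon 4 GAA (Glu): 3.4 per 1000.
Codon 5 UUC (Phe): 41.5 per 1000.
Codon 6 UUG (Leu): 43.7 per 1000.
Codon 7 CCU (Pro): 16.1 per 1000.
Lowest frequency is 3.4 at codon 4.

4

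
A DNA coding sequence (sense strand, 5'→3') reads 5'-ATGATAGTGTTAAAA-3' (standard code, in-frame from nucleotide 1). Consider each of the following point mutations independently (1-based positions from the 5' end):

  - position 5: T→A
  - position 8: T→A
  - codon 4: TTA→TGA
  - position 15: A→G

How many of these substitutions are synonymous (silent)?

1

Codon 2: ATA (Ile) → AAA (Lys) — missense.
Codon 3: GTG (Val) → GAG (Glu) — missense.
Codon 4: TTA (Leu) → TGA (Stop) — nonsense.
Codon 5: AAA (Lys) → AAG (Lys) — synonymous.
Synonymous: 1 of 4.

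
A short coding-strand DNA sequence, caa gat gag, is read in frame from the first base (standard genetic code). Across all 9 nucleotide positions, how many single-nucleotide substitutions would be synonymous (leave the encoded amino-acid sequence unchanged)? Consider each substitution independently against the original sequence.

Codon 1 (CAA, Gln): 1 synonymous substitution.
Codon 2 (GAT, Asp): 1 synonymous substitution.
Codon 3 (GAG, Glu): 1 synonymous substitution.
Total: 1 + 1 + 1 = 3.

3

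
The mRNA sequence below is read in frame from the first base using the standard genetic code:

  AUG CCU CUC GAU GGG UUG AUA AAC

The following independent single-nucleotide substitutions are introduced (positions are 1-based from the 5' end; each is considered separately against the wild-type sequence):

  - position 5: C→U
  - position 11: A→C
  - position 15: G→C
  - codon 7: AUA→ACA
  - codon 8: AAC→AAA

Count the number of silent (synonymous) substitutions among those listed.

1

Codon 2: CCU (Pro) → CUU (Leu) — missense.
Codon 4: GAU (Asp) → GCU (Ala) — missense.
Codon 5: GGG (Gly) → GGC (Gly) — synonymous.
Codon 7: AUA (Ile) → ACA (Thr) — missense.
Codon 8: AAC (Asn) → AAA (Lys) — missense.
Synonymous: 1 of 5.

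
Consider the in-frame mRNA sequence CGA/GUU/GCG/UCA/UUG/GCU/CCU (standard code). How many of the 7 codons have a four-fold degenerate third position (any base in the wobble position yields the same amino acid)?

Codon 1 CGA (Arg): third position 4-fold.
Codon 2 GUU (Val): third position 4-fold.
Codon 3 GCG (Ala): third position 4-fold.
Codon 4 UCA (Ser): third position 4-fold.
Codon 5 UUG (Leu): third position 2-fold.
Codon 6 GCU (Ala): third position 4-fold.
Codon 7 CCU (Pro): third position 4-fold.
Four-fold degenerate third positions: 6.

6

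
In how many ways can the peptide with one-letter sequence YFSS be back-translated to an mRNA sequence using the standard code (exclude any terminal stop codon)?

144

Tyr: 2 codons.
Phe: 2 codons.
Ser: 6 codons.
Ser: 6 codons.
2 × 2 × 6 × 6 = 144.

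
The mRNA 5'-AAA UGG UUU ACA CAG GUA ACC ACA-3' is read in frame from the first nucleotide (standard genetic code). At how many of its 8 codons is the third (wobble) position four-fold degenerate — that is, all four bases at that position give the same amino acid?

4

Codon 1 AAA (Lys): third position 2-fold.
Codon 2 UGG (Trp): third position 1-fold.
Codon 3 UUU (Phe): third position 2-fold.
Codon 4 ACA (Thr): third position 4-fold.
Codon 5 CAG (Gln): third position 2-fold.
Codon 6 GUA (Val): third position 4-fold.
Codon 7 ACC (Thr): third position 4-fold.
Codon 8 ACA (Thr): third position 4-fold.
Four-fold degenerate third positions: 4.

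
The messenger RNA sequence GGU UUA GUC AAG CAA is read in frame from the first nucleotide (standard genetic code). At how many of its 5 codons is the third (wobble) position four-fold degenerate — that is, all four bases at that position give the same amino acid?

2

Codon 1 GGU (Gly): third position 4-fold.
Codon 2 UUA (Leu): third position 2-fold.
Codon 3 GUC (Val): third position 4-fold.
Codon 4 AAG (Lys): third position 2-fold.
Codon 5 CAA (Gln): third position 2-fold.
Four-fold degenerate third positions: 2.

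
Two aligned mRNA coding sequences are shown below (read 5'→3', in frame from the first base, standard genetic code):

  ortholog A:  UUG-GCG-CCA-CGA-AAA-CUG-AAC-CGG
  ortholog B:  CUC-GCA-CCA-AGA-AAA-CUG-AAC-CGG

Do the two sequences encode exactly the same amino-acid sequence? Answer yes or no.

Codon 1: UUG Leu / CUC Leu — synonymous.
Codon 2: GCG Ala / GCA Ala — synonymous.
Codon 3: CCA Pro / CCA Pro — identical.
Codon 4: CGA Arg / AGA Arg — synonymous.
Codon 5: AAA Lys / AAA Lys — identical.
Codon 6: CUG Leu / CUG Leu — identical.
Codon 7: AAC Asn / AAC Asn — identical.
Codon 8: CGG Arg / CGG Arg — identical.
Nonsynonymous differences: 0 → same protein.

yes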